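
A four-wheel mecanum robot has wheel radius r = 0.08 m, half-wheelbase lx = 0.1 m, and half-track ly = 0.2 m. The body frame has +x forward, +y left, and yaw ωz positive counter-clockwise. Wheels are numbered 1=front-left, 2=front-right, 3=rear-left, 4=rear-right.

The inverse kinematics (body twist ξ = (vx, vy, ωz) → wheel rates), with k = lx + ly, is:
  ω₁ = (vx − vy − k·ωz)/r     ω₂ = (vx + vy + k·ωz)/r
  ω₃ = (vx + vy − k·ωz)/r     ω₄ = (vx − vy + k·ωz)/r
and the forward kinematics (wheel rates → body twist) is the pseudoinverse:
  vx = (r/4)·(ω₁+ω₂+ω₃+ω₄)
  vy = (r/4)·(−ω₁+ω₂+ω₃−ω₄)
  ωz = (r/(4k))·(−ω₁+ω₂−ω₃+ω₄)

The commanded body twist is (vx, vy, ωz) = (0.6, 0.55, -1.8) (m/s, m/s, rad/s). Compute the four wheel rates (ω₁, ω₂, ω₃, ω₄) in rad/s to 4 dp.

(7.3750, 7.6250, 21.1250, -6.1250)

k = lx + ly = 0.1 + 0.2 = 0.3000;  k·ωz = 0.3000·-1.8 = -0.5400
ω₁ (FL) = (vx − vy − k·ωz)/r = 0.5900/0.08 = 7.3750
ω₂ (FR) = (vx + vy + k·ωz)/r = 0.6100/0.08 = 7.6250
ω₃ (RL) = (vx + vy − k·ωz)/r = 1.6900/0.08 = 21.1250
ω₄ (RR) = (vx − vy + k·ωz)/r = -0.4900/0.08 = -6.1250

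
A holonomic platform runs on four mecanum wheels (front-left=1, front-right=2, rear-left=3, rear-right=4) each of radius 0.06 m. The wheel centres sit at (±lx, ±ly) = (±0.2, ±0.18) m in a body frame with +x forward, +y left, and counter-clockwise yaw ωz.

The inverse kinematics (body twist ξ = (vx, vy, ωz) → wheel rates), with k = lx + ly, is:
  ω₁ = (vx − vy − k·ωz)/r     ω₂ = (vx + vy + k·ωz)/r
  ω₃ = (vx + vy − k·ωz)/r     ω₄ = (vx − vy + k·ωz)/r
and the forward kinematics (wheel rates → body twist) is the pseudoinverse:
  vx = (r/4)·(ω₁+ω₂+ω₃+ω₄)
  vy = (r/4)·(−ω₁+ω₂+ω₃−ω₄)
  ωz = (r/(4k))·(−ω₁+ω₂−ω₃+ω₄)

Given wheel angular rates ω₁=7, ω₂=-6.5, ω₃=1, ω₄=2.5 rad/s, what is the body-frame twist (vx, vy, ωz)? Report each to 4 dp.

(0.0600, -0.2250, -0.4737)

k = lx + ly = 0.2 + 0.18 = 0.3800
ω₁+ω₂+ω₃+ω₄ = 4.0000  →  vx = (0.06/4)·4.0000 = 0.0600
−ω₁+ω₂+ω₃−ω₄ = -15.0000  →  vy = (0.06/4)·-15.0000 = -0.2250
−ω₁+ω₂−ω₃+ω₄ = -12.0000  →  ωz = (0.06/1.5200)·-12.0000 = -0.4737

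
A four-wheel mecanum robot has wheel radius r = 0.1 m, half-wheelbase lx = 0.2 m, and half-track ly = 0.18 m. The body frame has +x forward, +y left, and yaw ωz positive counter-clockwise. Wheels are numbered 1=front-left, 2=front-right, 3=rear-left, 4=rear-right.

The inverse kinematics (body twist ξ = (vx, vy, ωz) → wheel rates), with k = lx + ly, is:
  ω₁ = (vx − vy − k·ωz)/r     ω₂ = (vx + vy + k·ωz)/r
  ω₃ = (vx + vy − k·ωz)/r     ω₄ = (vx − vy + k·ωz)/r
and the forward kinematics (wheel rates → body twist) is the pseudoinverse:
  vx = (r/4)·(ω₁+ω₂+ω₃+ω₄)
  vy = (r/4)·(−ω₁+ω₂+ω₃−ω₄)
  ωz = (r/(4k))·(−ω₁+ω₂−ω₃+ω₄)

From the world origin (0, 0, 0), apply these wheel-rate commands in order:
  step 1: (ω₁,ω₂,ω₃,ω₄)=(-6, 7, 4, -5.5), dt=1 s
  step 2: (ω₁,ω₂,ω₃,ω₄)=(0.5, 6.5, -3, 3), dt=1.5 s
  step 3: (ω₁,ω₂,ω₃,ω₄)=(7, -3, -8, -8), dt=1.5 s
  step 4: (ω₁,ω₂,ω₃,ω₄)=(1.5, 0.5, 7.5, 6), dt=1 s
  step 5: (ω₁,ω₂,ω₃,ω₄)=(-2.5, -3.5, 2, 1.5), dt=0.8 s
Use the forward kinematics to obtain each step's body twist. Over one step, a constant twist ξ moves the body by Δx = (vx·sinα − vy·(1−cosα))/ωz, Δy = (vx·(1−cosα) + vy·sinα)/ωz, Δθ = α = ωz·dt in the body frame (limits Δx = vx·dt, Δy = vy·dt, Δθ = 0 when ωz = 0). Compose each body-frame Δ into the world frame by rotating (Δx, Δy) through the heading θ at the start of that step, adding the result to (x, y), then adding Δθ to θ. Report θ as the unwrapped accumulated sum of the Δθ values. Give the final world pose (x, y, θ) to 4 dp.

step 1: ξ=(vx,vy,ωz)=(-0.0125, 0.5625, 0.2303), dt=1.0 → body Δ=(-0.0769, 0.5561, 0.2303) → world pose (-0.0769, 0.5561, 0.2303)
step 2: ξ=(vx,vy,ωz)=(0.1750, 0.0000, 0.7895), dt=1.5 → body Δ=(0.2053, 0.1381, 1.1842) → world pose (0.0915, 0.7374, 1.4145)
step 3: ξ=(vx,vy,ωz)=(-0.3000, -0.2500, -0.6579), dt=1.5 → body Δ=(-0.5509, -0.1124, -0.9868) → world pose (0.1168, 0.1757, 0.4276)
step 4: ξ=(vx,vy,ωz)=(0.3875, 0.0125, -0.1645), dt=1.0 → body Δ=(0.3868, -0.0194, -0.1645) → world pose (0.4768, 0.3185, 0.2632)
step 5: ξ=(vx,vy,ωz)=(-0.0625, -0.0125, -0.0987), dt=0.8 → body Δ=(-0.0503, -0.0080, -0.0789) → world pose (0.4303, 0.2977, 0.1842)

(0.4303, 0.2977, 0.1842)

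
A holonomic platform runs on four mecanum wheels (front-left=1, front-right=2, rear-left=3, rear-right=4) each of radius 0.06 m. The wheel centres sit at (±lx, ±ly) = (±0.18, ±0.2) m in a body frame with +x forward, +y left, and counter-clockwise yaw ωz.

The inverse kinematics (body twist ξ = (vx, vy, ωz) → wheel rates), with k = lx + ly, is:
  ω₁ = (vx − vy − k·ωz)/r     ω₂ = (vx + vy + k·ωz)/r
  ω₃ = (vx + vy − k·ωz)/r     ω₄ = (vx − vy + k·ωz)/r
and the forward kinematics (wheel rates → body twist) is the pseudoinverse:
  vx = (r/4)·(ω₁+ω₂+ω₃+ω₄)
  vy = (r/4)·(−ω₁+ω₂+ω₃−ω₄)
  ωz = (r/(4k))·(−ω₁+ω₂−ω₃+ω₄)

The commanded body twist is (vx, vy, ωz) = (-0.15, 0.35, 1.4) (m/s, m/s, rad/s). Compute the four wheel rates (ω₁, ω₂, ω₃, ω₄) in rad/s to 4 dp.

k = lx + ly = 0.18 + 0.2 = 0.3800;  k·ωz = 0.3800·1.4 = 0.5320
ω₁ (FL) = (vx − vy − k·ωz)/r = -1.0320/0.06 = -17.2000
ω₂ (FR) = (vx + vy + k·ωz)/r = 0.7320/0.06 = 12.2000
ω₃ (RL) = (vx + vy − k·ωz)/r = -0.3320/0.06 = -5.5333
ω₄ (RR) = (vx − vy + k·ωz)/r = 0.0320/0.06 = 0.5333

(-17.2000, 12.2000, -5.5333, 0.5333)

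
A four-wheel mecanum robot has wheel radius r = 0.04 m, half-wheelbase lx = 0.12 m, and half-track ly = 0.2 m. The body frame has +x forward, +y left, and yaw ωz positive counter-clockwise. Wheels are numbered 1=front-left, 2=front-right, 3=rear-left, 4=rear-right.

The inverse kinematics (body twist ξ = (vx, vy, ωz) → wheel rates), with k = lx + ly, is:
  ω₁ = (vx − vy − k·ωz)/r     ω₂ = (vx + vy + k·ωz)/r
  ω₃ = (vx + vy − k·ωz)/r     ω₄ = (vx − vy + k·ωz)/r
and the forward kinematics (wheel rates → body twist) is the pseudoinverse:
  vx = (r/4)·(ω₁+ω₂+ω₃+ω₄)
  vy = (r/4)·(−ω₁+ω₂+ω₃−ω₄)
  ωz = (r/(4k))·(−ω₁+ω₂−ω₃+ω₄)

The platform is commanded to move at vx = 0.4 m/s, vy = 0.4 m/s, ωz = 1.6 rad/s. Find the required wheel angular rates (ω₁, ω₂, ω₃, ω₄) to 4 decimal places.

(-12.8000, 32.8000, 7.2000, 12.8000)

k = lx + ly = 0.12 + 0.2 = 0.3200;  k·ωz = 0.3200·1.6 = 0.5120
ω₁ (FL) = (vx − vy − k·ωz)/r = -0.5120/0.04 = -12.8000
ω₂ (FR) = (vx + vy + k·ωz)/r = 1.3120/0.04 = 32.8000
ω₃ (RL) = (vx + vy − k·ωz)/r = 0.2880/0.04 = 7.2000
ω₄ (RR) = (vx − vy + k·ωz)/r = 0.5120/0.04 = 12.8000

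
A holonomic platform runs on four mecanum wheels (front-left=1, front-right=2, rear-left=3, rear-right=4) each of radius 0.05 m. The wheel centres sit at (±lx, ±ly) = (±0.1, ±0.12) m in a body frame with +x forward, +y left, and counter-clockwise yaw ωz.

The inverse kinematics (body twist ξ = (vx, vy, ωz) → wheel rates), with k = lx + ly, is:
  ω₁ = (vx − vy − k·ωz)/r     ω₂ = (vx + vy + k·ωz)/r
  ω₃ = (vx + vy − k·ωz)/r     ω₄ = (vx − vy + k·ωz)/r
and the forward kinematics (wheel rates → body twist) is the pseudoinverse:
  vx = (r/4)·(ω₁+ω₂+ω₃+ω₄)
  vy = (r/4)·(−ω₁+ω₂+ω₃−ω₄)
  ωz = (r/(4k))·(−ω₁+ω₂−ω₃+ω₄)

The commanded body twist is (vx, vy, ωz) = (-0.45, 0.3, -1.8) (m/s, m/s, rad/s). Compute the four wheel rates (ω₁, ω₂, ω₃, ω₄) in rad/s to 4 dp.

k = lx + ly = 0.1 + 0.12 = 0.2200;  k·ωz = 0.2200·-1.8 = -0.3960
ω₁ (FL) = (vx − vy − k·ωz)/r = -0.3540/0.05 = -7.0800
ω₂ (FR) = (vx + vy + k·ωz)/r = -0.5460/0.05 = -10.9200
ω₃ (RL) = (vx + vy − k·ωz)/r = 0.2460/0.05 = 4.9200
ω₄ (RR) = (vx − vy + k·ωz)/r = -1.1460/0.05 = -22.9200

(-7.0800, -10.9200, 4.9200, -22.9200)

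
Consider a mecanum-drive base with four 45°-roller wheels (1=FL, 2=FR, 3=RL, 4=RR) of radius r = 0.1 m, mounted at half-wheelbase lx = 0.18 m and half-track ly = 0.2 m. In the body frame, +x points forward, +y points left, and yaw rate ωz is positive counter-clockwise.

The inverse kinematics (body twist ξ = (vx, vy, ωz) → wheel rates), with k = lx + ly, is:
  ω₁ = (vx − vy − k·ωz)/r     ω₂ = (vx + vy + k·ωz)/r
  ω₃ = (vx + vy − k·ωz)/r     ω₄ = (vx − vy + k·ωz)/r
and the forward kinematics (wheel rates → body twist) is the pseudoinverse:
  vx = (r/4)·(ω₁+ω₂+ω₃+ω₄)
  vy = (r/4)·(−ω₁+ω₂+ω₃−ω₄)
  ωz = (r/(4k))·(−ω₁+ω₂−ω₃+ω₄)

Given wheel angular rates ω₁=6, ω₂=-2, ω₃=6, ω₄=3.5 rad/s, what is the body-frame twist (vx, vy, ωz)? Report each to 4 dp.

k = lx + ly = 0.18 + 0.2 = 0.3800
ω₁+ω₂+ω₃+ω₄ = 13.5000  →  vx = (0.1/4)·13.5000 = 0.3375
−ω₁+ω₂+ω₃−ω₄ = -5.5000  →  vy = (0.1/4)·-5.5000 = -0.1375
−ω₁+ω₂−ω₃+ω₄ = -10.5000  →  ωz = (0.1/1.5200)·-10.5000 = -0.6908

(0.3375, -0.1375, -0.6908)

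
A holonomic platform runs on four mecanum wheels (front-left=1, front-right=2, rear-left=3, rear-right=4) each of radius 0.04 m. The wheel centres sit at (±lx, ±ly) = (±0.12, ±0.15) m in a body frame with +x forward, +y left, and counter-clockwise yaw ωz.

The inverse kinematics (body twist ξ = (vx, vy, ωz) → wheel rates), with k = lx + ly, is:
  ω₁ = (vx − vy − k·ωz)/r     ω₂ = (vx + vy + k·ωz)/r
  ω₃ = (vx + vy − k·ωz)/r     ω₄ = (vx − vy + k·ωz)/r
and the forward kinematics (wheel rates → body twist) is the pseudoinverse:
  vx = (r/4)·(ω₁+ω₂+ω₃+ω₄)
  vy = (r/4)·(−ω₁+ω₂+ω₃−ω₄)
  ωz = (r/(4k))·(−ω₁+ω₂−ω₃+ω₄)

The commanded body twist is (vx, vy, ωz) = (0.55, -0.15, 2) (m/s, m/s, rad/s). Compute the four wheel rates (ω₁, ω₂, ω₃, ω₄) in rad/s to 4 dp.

k = lx + ly = 0.12 + 0.15 = 0.2700;  k·ωz = 0.2700·2 = 0.5400
ω₁ (FL) = (vx − vy − k·ωz)/r = 0.1600/0.04 = 4.0000
ω₂ (FR) = (vx + vy + k·ωz)/r = 0.9400/0.04 = 23.5000
ω₃ (RL) = (vx + vy − k·ωz)/r = -0.1400/0.04 = -3.5000
ω₄ (RR) = (vx − vy + k·ωz)/r = 1.2400/0.04 = 31.0000

(4.0000, 23.5000, -3.5000, 31.0000)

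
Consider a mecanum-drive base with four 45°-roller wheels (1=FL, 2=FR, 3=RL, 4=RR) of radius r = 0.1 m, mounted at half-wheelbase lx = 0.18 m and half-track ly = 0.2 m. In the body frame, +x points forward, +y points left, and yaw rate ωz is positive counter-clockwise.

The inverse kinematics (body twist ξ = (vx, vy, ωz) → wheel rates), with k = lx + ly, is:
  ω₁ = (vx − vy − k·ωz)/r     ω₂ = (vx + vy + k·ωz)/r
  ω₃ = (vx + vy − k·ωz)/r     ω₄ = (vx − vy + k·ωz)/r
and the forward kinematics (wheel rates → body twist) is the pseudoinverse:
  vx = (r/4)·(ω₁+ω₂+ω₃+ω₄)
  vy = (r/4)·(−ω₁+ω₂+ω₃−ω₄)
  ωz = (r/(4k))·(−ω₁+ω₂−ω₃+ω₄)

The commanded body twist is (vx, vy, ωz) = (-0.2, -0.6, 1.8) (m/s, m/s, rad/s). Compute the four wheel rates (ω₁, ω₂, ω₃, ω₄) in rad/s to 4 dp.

k = lx + ly = 0.18 + 0.2 = 0.3800;  k·ωz = 0.3800·1.8 = 0.6840
ω₁ (FL) = (vx − vy − k·ωz)/r = -0.2840/0.1 = -2.8400
ω₂ (FR) = (vx + vy + k·ωz)/r = -0.1160/0.1 = -1.1600
ω₃ (RL) = (vx + vy − k·ωz)/r = -1.4840/0.1 = -14.8400
ω₄ (RR) = (vx − vy + k·ωz)/r = 1.0840/0.1 = 10.8400

(-2.8400, -1.1600, -14.8400, 10.8400)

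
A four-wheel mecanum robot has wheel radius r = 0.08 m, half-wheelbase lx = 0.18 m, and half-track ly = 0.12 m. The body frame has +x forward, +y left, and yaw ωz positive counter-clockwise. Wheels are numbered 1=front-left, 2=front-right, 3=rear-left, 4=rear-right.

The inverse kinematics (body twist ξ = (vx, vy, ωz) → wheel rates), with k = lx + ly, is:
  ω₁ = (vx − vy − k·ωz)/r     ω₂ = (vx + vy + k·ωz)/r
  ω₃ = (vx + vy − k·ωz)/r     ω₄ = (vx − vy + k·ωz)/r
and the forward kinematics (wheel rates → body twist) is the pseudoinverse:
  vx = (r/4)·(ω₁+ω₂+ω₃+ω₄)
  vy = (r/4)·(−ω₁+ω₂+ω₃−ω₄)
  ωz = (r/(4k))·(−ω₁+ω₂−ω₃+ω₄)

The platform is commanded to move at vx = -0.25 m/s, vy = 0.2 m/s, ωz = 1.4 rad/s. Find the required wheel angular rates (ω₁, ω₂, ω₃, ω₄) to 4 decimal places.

k = lx + ly = 0.18 + 0.12 = 0.3000;  k·ωz = 0.3000·1.4 = 0.4200
ω₁ (FL) = (vx − vy − k·ωz)/r = -0.8700/0.08 = -10.8750
ω₂ (FR) = (vx + vy + k·ωz)/r = 0.3700/0.08 = 4.6250
ω₃ (RL) = (vx + vy − k·ωz)/r = -0.4700/0.08 = -5.8750
ω₄ (RR) = (vx − vy + k·ωz)/r = -0.0300/0.08 = -0.3750

(-10.8750, 4.6250, -5.8750, -0.3750)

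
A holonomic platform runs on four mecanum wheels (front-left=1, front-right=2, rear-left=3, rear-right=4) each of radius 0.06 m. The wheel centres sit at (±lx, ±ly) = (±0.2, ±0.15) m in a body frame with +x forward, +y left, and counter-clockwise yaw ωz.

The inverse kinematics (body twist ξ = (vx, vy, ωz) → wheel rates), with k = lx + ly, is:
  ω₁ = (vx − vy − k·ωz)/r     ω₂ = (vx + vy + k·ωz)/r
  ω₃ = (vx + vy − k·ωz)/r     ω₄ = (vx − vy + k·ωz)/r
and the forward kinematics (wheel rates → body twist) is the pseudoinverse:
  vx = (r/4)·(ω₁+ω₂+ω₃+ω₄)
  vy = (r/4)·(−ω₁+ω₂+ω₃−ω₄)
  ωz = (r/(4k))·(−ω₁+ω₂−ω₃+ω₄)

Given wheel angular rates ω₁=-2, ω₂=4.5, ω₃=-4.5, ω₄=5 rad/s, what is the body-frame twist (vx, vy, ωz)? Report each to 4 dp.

k = lx + ly = 0.2 + 0.15 = 0.3500
ω₁+ω₂+ω₃+ω₄ = 3.0000  →  vx = (0.06/4)·3.0000 = 0.0450
−ω₁+ω₂+ω₃−ω₄ = -3.0000  →  vy = (0.06/4)·-3.0000 = -0.0450
−ω₁+ω₂−ω₃+ω₄ = 16.0000  →  ωz = (0.06/1.4000)·16.0000 = 0.6857

(0.0450, -0.0450, 0.6857)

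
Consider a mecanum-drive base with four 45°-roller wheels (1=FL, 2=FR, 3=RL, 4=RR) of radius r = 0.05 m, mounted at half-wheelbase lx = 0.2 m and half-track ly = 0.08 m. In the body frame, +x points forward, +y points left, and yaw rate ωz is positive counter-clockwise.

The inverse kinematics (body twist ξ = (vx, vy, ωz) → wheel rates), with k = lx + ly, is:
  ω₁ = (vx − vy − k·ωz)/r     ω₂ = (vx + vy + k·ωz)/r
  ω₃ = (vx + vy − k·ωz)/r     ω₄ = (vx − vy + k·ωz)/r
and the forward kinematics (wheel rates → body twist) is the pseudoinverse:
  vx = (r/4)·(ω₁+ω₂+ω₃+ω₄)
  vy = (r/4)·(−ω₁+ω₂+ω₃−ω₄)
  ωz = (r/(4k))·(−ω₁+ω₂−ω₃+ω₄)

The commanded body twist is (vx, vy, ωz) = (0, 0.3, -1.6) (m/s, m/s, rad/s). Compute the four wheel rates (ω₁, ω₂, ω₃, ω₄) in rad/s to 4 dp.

(2.9600, -2.9600, 14.9600, -14.9600)

k = lx + ly = 0.2 + 0.08 = 0.2800;  k·ωz = 0.2800·-1.6 = -0.4480
ω₁ (FL) = (vx − vy − k·ωz)/r = 0.1480/0.05 = 2.9600
ω₂ (FR) = (vx + vy + k·ωz)/r = -0.1480/0.05 = -2.9600
ω₃ (RL) = (vx + vy − k·ωz)/r = 0.7480/0.05 = 14.9600
ω₄ (RR) = (vx − vy + k·ωz)/r = -0.7480/0.05 = -14.9600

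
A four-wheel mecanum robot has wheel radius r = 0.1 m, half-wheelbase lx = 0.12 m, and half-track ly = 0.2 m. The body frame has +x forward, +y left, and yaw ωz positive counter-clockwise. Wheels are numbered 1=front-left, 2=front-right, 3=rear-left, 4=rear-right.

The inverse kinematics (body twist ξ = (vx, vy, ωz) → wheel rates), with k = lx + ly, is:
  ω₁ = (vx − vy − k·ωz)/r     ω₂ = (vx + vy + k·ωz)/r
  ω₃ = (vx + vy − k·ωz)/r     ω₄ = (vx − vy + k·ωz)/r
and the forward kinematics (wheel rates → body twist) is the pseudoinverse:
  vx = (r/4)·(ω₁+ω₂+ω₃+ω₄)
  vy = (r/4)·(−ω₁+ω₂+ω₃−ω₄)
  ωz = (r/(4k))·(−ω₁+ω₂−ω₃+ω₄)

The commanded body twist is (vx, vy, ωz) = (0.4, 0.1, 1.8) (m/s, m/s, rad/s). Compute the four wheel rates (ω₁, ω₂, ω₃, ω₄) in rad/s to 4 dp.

(-2.7600, 10.7600, -0.7600, 8.7600)

k = lx + ly = 0.12 + 0.2 = 0.3200;  k·ωz = 0.3200·1.8 = 0.5760
ω₁ (FL) = (vx − vy − k·ωz)/r = -0.2760/0.1 = -2.7600
ω₂ (FR) = (vx + vy + k·ωz)/r = 1.0760/0.1 = 10.7600
ω₃ (RL) = (vx + vy − k·ωz)/r = -0.0760/0.1 = -0.7600
ω₄ (RR) = (vx − vy + k·ωz)/r = 0.8760/0.1 = 8.7600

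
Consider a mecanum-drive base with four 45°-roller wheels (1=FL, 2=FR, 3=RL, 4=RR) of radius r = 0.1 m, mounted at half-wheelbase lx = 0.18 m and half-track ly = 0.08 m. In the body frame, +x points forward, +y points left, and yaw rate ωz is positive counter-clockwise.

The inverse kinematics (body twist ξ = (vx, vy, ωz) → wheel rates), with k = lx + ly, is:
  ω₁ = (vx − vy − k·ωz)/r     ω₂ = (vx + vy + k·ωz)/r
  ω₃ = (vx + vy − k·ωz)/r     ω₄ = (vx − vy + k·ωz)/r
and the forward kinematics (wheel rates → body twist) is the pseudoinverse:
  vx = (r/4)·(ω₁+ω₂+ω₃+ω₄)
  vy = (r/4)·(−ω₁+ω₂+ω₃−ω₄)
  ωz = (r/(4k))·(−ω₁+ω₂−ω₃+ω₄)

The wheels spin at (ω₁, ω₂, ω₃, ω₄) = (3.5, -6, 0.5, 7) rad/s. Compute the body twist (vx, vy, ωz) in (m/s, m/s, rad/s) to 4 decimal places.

(0.1250, -0.4000, -0.2885)

k = lx + ly = 0.18 + 0.08 = 0.2600
ω₁+ω₂+ω₃+ω₄ = 5.0000  →  vx = (0.1/4)·5.0000 = 0.1250
−ω₁+ω₂+ω₃−ω₄ = -16.0000  →  vy = (0.1/4)·-16.0000 = -0.4000
−ω₁+ω₂−ω₃+ω₄ = -3.0000  →  ωz = (0.1/1.0400)·-3.0000 = -0.2885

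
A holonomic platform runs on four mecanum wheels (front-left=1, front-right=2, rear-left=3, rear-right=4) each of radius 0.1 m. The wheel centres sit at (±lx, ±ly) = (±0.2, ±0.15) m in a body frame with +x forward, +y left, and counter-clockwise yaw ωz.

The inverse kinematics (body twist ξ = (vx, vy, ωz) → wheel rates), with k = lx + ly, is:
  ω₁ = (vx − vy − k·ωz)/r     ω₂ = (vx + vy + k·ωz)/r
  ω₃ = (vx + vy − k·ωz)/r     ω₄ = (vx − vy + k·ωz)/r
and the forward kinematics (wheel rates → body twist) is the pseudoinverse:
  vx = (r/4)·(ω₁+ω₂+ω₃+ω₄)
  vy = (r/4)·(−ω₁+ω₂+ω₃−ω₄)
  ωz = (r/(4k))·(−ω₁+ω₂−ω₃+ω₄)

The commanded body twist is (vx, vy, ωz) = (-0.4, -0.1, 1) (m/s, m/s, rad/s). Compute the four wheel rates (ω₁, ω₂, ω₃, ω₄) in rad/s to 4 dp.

k = lx + ly = 0.2 + 0.15 = 0.3500;  k·ωz = 0.3500·1 = 0.3500
ω₁ (FL) = (vx − vy − k·ωz)/r = -0.6500/0.1 = -6.5000
ω₂ (FR) = (vx + vy + k·ωz)/r = -0.1500/0.1 = -1.5000
ω₃ (RL) = (vx + vy − k·ωz)/r = -0.8500/0.1 = -8.5000
ω₄ (RR) = (vx − vy + k·ωz)/r = 0.0500/0.1 = 0.5000

(-6.5000, -1.5000, -8.5000, 0.5000)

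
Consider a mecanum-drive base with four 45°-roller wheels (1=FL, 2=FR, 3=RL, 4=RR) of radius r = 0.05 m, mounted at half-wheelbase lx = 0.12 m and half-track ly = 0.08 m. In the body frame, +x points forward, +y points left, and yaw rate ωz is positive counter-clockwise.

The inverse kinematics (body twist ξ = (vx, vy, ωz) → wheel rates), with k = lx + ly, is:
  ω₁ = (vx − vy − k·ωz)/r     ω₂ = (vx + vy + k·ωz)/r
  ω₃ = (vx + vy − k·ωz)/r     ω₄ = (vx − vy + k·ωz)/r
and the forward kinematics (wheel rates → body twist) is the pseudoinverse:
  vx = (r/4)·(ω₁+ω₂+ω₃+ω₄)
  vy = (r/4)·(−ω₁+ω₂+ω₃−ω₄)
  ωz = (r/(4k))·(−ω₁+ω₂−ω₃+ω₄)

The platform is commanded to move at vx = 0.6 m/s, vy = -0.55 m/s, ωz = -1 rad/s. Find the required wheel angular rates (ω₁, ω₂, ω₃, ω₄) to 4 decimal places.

k = lx + ly = 0.12 + 0.08 = 0.2000;  k·ωz = 0.2000·-1 = -0.2000
ω₁ (FL) = (vx − vy − k·ωz)/r = 1.3500/0.05 = 27.0000
ω₂ (FR) = (vx + vy + k·ωz)/r = -0.1500/0.05 = -3.0000
ω₃ (RL) = (vx + vy − k·ωz)/r = 0.2500/0.05 = 5.0000
ω₄ (RR) = (vx − vy + k·ωz)/r = 0.9500/0.05 = 19.0000

(27.0000, -3.0000, 5.0000, 19.0000)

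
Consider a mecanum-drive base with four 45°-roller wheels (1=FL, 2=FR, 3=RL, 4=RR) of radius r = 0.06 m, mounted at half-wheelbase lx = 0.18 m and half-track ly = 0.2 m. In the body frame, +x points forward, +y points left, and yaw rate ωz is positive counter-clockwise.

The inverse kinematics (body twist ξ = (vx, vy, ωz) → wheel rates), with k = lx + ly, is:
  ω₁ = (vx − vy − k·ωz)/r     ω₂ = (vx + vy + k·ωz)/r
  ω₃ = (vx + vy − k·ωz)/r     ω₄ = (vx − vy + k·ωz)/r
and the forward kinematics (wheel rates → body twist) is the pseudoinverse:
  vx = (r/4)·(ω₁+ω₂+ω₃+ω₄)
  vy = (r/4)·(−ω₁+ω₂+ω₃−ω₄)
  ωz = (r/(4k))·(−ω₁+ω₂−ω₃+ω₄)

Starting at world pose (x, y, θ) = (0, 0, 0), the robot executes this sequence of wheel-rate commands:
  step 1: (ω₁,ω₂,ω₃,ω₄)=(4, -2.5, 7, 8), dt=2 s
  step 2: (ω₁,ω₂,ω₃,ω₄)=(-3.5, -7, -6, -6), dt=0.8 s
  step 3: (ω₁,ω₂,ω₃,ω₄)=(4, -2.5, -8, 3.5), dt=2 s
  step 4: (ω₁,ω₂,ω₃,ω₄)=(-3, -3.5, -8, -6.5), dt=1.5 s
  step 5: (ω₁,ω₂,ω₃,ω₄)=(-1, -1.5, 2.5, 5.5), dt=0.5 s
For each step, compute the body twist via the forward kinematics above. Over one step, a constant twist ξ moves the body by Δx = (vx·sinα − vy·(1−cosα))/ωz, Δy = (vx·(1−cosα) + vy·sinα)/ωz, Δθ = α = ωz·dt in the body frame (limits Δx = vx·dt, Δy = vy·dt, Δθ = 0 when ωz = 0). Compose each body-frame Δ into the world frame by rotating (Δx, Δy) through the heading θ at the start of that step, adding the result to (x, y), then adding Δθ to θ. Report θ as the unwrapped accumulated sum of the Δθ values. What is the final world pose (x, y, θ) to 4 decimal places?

step 1: ξ=(vx,vy,ωz)=(0.2475, -0.1125, -0.2171), dt=2.0 → body Δ=(0.4315, -0.3238, -0.4342) → world pose (0.4315, -0.3238, -0.4342)
step 2: ξ=(vx,vy,ωz)=(-0.3375, -0.0525, -0.1382), dt=0.8 → body Δ=(-0.2718, -0.0270, -0.1105) → world pose (0.1736, -0.2340, -0.5447)
step 3: ξ=(vx,vy,ωz)=(-0.0450, -0.2700, 0.1974), dt=2.0 → body Δ=(0.0175, -0.5436, 0.3947) → world pose (-0.0931, -0.7080, -0.1500)
step 4: ξ=(vx,vy,ωz)=(-0.3150, -0.0300, 0.0395), dt=1.5 → body Δ=(-0.4709, -0.0590, 0.0592) → world pose (-0.5675, -0.6959, -0.0908)
step 5: ξ=(vx,vy,ωz)=(0.0825, -0.0525, 0.0987), dt=0.5 → body Δ=(0.0419, -0.0252, 0.0493) → world pose (-0.5281, -0.7248, -0.0414)

(-0.5281, -0.7248, -0.0414)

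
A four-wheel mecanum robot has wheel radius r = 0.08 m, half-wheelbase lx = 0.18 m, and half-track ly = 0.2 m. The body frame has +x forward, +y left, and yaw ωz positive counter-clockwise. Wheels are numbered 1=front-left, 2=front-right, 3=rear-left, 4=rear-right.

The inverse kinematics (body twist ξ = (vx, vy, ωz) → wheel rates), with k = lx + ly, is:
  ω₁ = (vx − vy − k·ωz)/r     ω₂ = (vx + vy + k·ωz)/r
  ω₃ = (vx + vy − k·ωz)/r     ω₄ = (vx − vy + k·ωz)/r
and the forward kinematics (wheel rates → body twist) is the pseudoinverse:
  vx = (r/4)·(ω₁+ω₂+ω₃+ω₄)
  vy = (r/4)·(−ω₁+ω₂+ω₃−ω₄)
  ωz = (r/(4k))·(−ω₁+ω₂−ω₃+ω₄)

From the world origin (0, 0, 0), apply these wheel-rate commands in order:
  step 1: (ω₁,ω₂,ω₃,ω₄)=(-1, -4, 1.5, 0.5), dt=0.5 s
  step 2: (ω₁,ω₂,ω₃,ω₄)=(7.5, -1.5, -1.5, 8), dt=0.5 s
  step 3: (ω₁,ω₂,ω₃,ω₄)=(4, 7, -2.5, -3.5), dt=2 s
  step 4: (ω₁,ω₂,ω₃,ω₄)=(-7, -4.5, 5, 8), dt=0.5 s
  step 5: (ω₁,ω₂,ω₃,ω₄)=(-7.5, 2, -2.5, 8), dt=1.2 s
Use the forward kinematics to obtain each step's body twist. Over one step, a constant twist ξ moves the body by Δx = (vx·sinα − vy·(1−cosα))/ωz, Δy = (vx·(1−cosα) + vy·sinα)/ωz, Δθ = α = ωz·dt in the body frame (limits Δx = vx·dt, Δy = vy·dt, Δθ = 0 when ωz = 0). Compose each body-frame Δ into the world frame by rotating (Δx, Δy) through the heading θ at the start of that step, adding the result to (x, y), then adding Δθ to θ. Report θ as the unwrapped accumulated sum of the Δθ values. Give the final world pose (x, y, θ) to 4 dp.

(0.3058, -0.0686, 1.5263)

step 1: ξ=(vx,vy,ωz)=(-0.0600, -0.0400, -0.2105), dt=0.5 → body Δ=(-0.0310, -0.0184, -0.1053) → world pose (-0.0310, -0.0184, -0.1053)
step 2: ξ=(vx,vy,ωz)=(0.2500, -0.3700, 0.0263), dt=0.5 → body Δ=(0.1262, -0.1842, 0.0132) → world pose (0.0752, -0.2148, -0.0921)
step 3: ξ=(vx,vy,ωz)=(0.1000, 0.0800, 0.1053), dt=2.0 → body Δ=(0.1817, 0.1798, 0.2105) → world pose (0.2727, -0.0525, 0.1184)
step 4: ξ=(vx,vy,ωz)=(0.0300, -0.0100, 0.2895), dt=0.5 → body Δ=(0.0153, -0.0039, 0.1447) → world pose (0.2883, -0.0545, 0.2632)
step 5: ξ=(vx,vy,ωz)=(0.0000, -0.0200, 1.0526), dt=1.2 → body Δ=(0.0132, -0.0181, 1.2632) → world pose (0.3058, -0.0686, 1.5263)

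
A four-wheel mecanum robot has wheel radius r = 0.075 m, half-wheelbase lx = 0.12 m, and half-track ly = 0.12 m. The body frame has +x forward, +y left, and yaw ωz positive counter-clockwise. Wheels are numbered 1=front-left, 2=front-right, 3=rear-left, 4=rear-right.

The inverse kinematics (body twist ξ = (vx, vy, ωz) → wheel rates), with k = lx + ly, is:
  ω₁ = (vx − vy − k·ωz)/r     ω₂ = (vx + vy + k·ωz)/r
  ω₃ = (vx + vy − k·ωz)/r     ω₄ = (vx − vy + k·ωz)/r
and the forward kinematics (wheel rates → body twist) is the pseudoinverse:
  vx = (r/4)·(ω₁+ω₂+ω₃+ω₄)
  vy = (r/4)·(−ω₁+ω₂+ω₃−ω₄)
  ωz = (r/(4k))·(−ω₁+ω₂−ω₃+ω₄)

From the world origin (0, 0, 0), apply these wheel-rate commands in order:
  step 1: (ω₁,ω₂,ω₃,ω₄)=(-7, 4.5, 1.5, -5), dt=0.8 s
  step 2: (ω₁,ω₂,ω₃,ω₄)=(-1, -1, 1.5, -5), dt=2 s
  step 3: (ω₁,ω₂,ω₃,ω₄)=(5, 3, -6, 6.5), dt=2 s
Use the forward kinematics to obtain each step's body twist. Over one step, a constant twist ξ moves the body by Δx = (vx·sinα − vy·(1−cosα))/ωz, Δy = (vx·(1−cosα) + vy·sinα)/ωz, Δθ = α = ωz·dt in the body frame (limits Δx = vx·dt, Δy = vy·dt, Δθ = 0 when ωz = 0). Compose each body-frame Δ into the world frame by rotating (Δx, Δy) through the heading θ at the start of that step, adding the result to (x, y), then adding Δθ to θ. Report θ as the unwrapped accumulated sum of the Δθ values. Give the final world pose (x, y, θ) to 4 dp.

(0.0601, 0.0707, 0.9375)

step 1: ξ=(vx,vy,ωz)=(-0.1125, 0.3375, 0.3906), dt=0.8 → body Δ=(-0.1304, 0.2517, 0.3125) → world pose (-0.1304, 0.2517, 0.3125)
step 2: ξ=(vx,vy,ωz)=(-0.1031, 0.1219, -0.5078), dt=2.0 → body Δ=(-0.0591, 0.3000, -1.0156) → world pose (-0.2788, 0.5190, -0.7031)
step 3: ξ=(vx,vy,ωz)=(0.1594, -0.2719, 0.8203), dt=2.0 → body Δ=(0.5484, -0.1228, 1.6406) → world pose (0.0601, 0.0707, 0.9375)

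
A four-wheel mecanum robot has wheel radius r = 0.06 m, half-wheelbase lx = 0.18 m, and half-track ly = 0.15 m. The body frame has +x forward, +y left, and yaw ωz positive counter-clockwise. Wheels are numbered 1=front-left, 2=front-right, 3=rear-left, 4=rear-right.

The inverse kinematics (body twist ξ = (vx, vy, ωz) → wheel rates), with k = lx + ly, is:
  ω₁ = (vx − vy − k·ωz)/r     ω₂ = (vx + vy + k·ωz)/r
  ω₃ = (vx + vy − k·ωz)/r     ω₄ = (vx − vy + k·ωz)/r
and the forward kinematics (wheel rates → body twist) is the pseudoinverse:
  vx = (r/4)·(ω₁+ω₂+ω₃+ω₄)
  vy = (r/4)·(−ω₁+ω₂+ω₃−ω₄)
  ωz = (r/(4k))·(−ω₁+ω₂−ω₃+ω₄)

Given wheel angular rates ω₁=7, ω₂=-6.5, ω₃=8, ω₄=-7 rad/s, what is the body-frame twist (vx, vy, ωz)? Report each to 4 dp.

(0.0225, 0.0225, -1.2955)

k = lx + ly = 0.18 + 0.15 = 0.3300
ω₁+ω₂+ω₃+ω₄ = 1.5000  →  vx = (0.06/4)·1.5000 = 0.0225
−ω₁+ω₂+ω₃−ω₄ = 1.5000  →  vy = (0.06/4)·1.5000 = 0.0225
−ω₁+ω₂−ω₃+ω₄ = -28.5000  →  ωz = (0.06/1.3200)·-28.5000 = -1.2955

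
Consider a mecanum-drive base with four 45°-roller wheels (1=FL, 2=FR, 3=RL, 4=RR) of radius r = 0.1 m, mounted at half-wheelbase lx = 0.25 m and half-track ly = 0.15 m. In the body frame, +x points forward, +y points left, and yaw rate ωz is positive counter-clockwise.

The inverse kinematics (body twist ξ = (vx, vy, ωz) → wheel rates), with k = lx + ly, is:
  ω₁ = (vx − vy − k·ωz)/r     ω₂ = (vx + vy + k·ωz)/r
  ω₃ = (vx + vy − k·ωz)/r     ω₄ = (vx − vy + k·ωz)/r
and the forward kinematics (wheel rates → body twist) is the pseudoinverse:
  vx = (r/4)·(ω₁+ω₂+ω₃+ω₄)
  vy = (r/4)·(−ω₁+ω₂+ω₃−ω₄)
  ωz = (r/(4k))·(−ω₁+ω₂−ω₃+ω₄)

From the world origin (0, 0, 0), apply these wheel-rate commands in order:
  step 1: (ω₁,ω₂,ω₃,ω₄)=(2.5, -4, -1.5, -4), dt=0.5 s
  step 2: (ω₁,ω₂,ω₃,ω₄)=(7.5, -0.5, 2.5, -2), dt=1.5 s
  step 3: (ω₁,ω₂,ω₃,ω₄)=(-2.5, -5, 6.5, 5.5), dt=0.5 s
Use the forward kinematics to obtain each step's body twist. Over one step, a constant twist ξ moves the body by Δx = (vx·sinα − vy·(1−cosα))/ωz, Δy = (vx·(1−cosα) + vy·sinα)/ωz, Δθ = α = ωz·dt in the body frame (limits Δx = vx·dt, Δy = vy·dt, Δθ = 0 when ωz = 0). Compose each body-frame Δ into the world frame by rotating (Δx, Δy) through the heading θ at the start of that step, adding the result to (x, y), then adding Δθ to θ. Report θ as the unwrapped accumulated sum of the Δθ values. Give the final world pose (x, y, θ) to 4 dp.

(-0.0312, -0.3769, -1.5625)

step 1: ξ=(vx,vy,ωz)=(-0.1750, -0.1000, -0.5625), dt=0.5 → body Δ=(-0.0933, -0.0371, -0.2812) → world pose (-0.0933, -0.0371, -0.2812)
step 2: ξ=(vx,vy,ωz)=(0.1875, -0.0875, -0.7812), dt=1.5 → body Δ=(0.1527, -0.2500, -1.1719) → world pose (-0.0161, -0.3197, -1.4531)
step 3: ξ=(vx,vy,ωz)=(0.1125, -0.0375, -0.2188), dt=0.5 → body Δ=(0.0551, -0.0218, -0.1094) → world pose (-0.0312, -0.3769, -1.5625)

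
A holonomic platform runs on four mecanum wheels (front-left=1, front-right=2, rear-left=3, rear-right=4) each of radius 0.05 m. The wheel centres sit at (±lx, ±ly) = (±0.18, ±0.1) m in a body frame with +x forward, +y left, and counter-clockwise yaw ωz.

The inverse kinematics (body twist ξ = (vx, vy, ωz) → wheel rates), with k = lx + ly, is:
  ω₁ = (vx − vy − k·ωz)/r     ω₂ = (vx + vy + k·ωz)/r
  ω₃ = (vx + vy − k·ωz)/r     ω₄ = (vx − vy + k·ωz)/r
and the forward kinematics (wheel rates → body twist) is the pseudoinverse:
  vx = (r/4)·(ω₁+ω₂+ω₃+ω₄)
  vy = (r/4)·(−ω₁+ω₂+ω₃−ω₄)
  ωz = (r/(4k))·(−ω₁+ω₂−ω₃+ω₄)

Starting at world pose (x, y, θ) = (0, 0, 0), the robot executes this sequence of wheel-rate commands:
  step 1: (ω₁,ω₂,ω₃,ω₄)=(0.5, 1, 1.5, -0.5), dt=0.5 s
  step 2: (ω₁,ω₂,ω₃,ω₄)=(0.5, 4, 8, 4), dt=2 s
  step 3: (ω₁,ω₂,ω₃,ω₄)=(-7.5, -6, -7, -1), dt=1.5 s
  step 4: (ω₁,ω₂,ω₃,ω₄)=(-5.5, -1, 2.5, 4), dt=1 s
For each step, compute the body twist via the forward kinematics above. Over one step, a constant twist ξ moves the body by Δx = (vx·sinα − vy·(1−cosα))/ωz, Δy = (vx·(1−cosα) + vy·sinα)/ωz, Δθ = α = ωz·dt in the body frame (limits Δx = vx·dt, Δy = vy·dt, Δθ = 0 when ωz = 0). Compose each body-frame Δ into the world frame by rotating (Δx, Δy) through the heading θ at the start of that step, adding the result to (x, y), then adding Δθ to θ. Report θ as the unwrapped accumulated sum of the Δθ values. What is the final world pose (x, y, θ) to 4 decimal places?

(0.0398, 0.0604, 0.6920)

step 1: ξ=(vx,vy,ωz)=(0.0312, 0.0312, -0.0670), dt=0.5 → body Δ=(0.0159, 0.0154, -0.0335) → world pose (0.0159, 0.0154, -0.0335)
step 2: ξ=(vx,vy,ωz)=(0.2063, 0.0938, -0.0223), dt=2.0 → body Δ=(0.4165, 0.1782, -0.0446) → world pose (0.4382, 0.1795, -0.0781)
step 3: ξ=(vx,vy,ωz)=(-0.2688, -0.0563, 0.3348), dt=1.5 → body Δ=(-0.3656, -0.1800, 0.5022) → world pose (0.0596, 0.0286, 0.4241)
step 4: ξ=(vx,vy,ωz)=(0.0000, 0.0375, 0.2679), dt=1.0 → body Δ=(-0.0050, 0.0371, 0.2679) → world pose (0.0398, 0.0604, 0.6920)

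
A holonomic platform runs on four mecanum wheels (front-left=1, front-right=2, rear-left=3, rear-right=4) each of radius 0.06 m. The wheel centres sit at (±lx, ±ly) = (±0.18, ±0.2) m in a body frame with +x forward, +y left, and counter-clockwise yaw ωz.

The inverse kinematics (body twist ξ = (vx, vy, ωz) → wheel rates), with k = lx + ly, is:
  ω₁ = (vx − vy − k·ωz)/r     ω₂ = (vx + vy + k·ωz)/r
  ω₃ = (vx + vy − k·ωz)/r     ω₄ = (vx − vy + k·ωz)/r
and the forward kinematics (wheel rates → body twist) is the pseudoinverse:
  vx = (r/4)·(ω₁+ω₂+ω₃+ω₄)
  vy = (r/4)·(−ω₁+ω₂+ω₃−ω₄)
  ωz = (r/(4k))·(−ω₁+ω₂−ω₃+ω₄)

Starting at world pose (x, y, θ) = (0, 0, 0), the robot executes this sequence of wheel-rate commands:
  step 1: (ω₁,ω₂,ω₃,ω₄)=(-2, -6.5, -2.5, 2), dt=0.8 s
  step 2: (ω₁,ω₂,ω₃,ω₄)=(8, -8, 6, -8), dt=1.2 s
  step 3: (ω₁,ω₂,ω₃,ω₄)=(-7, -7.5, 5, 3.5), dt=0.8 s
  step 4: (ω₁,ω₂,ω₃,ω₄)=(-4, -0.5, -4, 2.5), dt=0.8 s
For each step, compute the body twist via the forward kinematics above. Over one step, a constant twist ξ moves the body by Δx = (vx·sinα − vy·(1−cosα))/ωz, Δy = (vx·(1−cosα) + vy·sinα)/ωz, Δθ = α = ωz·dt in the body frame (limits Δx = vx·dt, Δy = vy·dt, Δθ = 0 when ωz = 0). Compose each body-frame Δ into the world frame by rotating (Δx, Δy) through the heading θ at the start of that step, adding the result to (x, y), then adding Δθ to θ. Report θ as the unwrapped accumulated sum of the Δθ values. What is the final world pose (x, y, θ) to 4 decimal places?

(-0.2033, 0.0223, -1.1684)

step 1: ξ=(vx,vy,ωz)=(-0.1350, -0.1350, 0.0000), dt=0.8 → body Δ=(-0.1080, -0.1080, 0.0000) → world pose (-0.1080, -0.1080, 0.0000)
step 2: ξ=(vx,vy,ωz)=(-0.0300, -0.0300, -1.1842), dt=1.2 → body Δ=(-0.0466, -0.0035, -1.4211) → world pose (-0.1546, -0.1115, -1.4211)
step 3: ξ=(vx,vy,ωz)=(-0.0900, 0.0150, -0.0789), dt=0.8 → body Δ=(-0.0716, 0.0143, -0.0632) → world pose (-0.1512, -0.0386, -1.4842)
step 4: ξ=(vx,vy,ωz)=(-0.0900, -0.0450, 0.3947), dt=0.8 → body Δ=(-0.0652, -0.0467, 0.3158) → world pose (-0.2033, 0.0223, -1.1684)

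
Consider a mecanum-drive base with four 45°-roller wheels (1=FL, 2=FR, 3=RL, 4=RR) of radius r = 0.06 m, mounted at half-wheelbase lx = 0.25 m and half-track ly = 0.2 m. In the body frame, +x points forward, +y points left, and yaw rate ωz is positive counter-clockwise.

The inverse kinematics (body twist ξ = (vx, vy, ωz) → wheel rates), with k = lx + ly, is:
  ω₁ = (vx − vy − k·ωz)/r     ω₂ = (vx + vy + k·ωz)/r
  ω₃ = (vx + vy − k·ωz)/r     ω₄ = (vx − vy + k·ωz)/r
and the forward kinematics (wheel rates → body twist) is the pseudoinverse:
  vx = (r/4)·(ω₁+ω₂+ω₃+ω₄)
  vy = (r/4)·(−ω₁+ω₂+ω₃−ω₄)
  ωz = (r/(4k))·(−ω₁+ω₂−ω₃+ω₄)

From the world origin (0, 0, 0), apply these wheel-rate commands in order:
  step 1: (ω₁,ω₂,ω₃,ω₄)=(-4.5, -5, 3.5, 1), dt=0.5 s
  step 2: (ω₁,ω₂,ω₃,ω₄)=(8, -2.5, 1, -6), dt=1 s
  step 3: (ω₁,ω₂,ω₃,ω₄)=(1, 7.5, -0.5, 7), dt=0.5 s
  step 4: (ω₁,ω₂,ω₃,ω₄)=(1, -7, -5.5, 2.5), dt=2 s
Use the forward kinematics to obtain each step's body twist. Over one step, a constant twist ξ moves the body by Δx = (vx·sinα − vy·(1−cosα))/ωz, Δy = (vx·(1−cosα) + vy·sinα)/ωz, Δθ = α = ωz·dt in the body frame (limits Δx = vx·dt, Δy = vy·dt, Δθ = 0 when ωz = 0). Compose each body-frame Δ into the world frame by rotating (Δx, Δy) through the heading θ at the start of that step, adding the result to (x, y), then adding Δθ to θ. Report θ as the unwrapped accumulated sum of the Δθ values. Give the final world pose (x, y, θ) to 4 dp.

(-0.3892, -0.4342, -0.4000)

step 1: ξ=(vx,vy,ωz)=(-0.0750, 0.0300, -0.1000), dt=0.5 → body Δ=(-0.0371, 0.0159, -0.0500) → world pose (-0.0371, 0.0159, -0.0500)
step 2: ξ=(vx,vy,ωz)=(0.0075, -0.0525, -0.5833), dt=1.0 → body Δ=(-0.0078, -0.0517, -0.5833) → world pose (-0.0475, -0.0353, -0.6333)
step 3: ξ=(vx,vy,ωz)=(0.2250, -0.0150, 0.4667), dt=0.5 → body Δ=(0.1124, 0.0056, 0.2333) → world pose (0.0464, -0.0973, -0.4000)
step 4: ξ=(vx,vy,ωz)=(-0.1350, -0.2400, 0.0000), dt=2.0 → body Δ=(-0.2700, -0.4800, 0.0000) → world pose (-0.3892, -0.4342, -0.4000)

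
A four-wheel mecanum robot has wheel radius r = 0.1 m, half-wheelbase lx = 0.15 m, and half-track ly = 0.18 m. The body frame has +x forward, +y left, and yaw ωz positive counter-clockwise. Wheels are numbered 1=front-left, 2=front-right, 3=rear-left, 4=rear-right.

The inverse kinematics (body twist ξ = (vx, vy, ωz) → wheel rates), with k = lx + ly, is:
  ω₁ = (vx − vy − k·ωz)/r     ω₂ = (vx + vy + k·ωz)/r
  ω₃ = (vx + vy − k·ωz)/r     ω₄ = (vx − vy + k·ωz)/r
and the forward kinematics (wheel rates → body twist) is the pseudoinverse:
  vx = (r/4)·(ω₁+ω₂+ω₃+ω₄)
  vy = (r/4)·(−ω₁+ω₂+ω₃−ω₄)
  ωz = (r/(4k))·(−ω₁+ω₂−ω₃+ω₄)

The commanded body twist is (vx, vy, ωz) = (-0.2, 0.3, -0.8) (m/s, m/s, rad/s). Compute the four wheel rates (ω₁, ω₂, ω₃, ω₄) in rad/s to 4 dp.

k = lx + ly = 0.15 + 0.18 = 0.3300;  k·ωz = 0.3300·-0.8 = -0.2640
ω₁ (FL) = (vx − vy − k·ωz)/r = -0.2360/0.1 = -2.3600
ω₂ (FR) = (vx + vy + k·ωz)/r = -0.1640/0.1 = -1.6400
ω₃ (RL) = (vx + vy − k·ωz)/r = 0.3640/0.1 = 3.6400
ω₄ (RR) = (vx − vy + k·ωz)/r = -0.7640/0.1 = -7.6400

(-2.3600, -1.6400, 3.6400, -7.6400)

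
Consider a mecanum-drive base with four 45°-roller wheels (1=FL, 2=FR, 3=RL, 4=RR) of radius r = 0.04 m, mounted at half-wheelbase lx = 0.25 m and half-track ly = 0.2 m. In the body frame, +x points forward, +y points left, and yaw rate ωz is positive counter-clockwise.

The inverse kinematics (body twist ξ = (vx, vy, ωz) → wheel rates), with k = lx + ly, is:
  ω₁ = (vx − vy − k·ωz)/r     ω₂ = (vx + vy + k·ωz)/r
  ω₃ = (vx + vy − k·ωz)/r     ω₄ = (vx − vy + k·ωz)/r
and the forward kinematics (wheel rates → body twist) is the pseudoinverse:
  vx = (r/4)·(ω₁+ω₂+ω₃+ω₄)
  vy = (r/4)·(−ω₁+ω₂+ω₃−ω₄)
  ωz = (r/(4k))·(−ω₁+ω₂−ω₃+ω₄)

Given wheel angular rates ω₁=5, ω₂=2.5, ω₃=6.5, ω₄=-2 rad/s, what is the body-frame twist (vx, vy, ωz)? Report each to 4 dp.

(0.1200, 0.0600, -0.2444)

k = lx + ly = 0.25 + 0.2 = 0.4500
ω₁+ω₂+ω₃+ω₄ = 12.0000  →  vx = (0.04/4)·12.0000 = 0.1200
−ω₁+ω₂+ω₃−ω₄ = 6.0000  →  vy = (0.04/4)·6.0000 = 0.0600
−ω₁+ω₂−ω₃+ω₄ = -11.0000  →  ωz = (0.04/1.8000)·-11.0000 = -0.2444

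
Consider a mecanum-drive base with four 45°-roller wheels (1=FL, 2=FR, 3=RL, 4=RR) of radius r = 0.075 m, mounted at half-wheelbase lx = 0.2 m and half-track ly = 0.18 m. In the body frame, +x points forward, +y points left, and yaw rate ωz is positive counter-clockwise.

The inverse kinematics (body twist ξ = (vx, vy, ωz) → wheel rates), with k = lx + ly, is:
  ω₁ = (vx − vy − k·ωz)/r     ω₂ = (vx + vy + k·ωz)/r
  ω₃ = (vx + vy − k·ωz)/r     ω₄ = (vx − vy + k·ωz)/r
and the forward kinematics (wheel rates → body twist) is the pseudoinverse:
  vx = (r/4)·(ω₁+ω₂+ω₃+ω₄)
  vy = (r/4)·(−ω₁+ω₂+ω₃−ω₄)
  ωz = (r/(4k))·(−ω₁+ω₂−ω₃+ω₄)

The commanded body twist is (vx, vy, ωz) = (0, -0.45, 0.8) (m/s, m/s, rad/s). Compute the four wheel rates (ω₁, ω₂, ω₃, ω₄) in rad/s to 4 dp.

k = lx + ly = 0.2 + 0.18 = 0.3800;  k·ωz = 0.3800·0.8 = 0.3040
ω₁ (FL) = (vx − vy − k·ωz)/r = 0.1460/0.075 = 1.9467
ω₂ (FR) = (vx + vy + k·ωz)/r = -0.1460/0.075 = -1.9467
ω₃ (RL) = (vx + vy − k·ωz)/r = -0.7540/0.075 = -10.0533
ω₄ (RR) = (vx − vy + k·ωz)/r = 0.7540/0.075 = 10.0533

(1.9467, -1.9467, -10.0533, 10.0533)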